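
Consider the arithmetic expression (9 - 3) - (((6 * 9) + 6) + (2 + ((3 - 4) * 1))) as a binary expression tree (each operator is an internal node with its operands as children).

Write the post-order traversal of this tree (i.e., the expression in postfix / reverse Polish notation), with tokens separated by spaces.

9 3 - 6 9 * 6 + 2 3 4 - 1 * + + -

Post-order on an expression tree gives postfix notation: for each operator, emit left operand, right operand, then the operator.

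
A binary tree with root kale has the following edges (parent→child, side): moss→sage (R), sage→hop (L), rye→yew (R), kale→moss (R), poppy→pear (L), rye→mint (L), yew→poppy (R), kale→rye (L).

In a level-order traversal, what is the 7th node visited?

Level-order visits nodes level by level from the root, left to right within each level.
Level 0: kale
Level 1: rye, moss
Level 2: mint, yew, sage
Level 3: poppy, hop
Level 4: pear
Full level-order sequence: kale, rye, moss, mint, yew, sage, poppy, hop, pear.

poppy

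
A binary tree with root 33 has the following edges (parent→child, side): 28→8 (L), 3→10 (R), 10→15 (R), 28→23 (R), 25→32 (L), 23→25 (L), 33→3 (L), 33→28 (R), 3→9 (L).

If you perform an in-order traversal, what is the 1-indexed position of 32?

In-order visits the left subtree, then the node, then the right subtree.
At 33: go left to 3.
  At 3: go left to 9.
    9 is a leaf — visit 9.
  Visit 3.
  At 3: go right to 10.
    At 10: no left child.
    Visit 10.
    At 10: go right to 15.
      15 is a leaf — visit 15.
Visit 33.
At 33: go right to 28.
  At 28: go left to 8.
    8 is a leaf — visit 8.
  Visit 28.
  At 28: go right to 23.
    At 23: go left to 25.
      At 25: go left to 32.
        32 is a leaf — visit 32.
      Visit 25.
      At 25: no right child.
    Visit 23.
    At 23: no right child.
Full in-order sequence: 9, 3, 10, 15, 33, 8, 28, 32, 25, 23.

8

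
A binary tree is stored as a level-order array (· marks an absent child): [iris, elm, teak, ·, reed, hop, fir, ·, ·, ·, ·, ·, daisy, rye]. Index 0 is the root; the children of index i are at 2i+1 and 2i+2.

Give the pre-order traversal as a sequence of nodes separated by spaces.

iris elm reed teak hop daisy fir rye

Pre-order visits the node, then its left subtree, then its right subtree.
Visit iris.
At iris: go left to elm.
  Visit elm.
  At elm: no left child.
  At elm: go right to reed.
    reed is a leaf — visit reed.
At iris: go right to teak.
  Visit teak.
  At teak: go left to hop.
    Visit hop.
    At hop: no left child.
    At hop: go right to daisy.
      daisy is a leaf — visit daisy.
  At teak: go right to fir.
    Visit fir.
    At fir: go left to rye.
      rye is a leaf — visit rye.
    At fir: no right child.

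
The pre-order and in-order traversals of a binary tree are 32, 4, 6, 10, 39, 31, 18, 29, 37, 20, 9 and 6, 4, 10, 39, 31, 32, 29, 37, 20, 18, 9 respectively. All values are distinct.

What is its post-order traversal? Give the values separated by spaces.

The first element of pre-order is the root; it splits in-order into left and right subtrees.
Root 32: left subtree has 5 nodes {6, 4, 10, 39, 31}, right has 5 {29, 37, 20, 18, 9}.
  Root 4: left subtree has 1 node {6}, right has 3 {10, 39, 31}.
    Root 10: left subtree has 0 nodes { }, right has 2 {39, 31}.
      Root 39: left subtree has 0 nodes { }, right has 1 {31}.
  Root 18: left subtree has 3 nodes {29, 37, 20}, right has 1 {9}.
    Root 29: left subtree has 0 nodes { }, right has 2 {37, 20}.
      Root 37: left subtree has 0 nodes { }, right has 1 {20}.

6 31 39 10 4 20 37 29 9 18 32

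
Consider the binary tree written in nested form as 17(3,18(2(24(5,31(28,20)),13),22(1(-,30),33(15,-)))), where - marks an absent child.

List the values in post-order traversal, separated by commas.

Post-order visits the left subtree, then the right subtree, then the node.
At 17: go left to 3.
  3 is a leaf — visit 3.
At 17: go right to 18.
  At 18: go left to 2.
    At 2: go left to 24.
      At 24: go left to 5.
        5 is a leaf — visit 5.
      At 24: go right to 31.
        At 31: go left to 28.
          28 is a leaf — visit 28.
        At 31: go right to 20.
          20 is a leaf — visit 20.
        Visit 31.
      Visit 24.
    At 2: go right to 13.
      13 is a leaf — visit 13.
    Visit 2.
  At 18: go right to 22.
    At 22: go left to 1.
      At 1: no left child.
      At 1: go right to 30.
        30 is a leaf — visit 30.
      Visit 1.
    At 22: go right to 33.
      At 33: go left to 15.
        15 is a leaf — visit 15.
      At 33: no right child.
      Visit 33.
    Visit 22.
  Visit 18.
Visit 17.

3, 5, 28, 20, 31, 24, 13, 2, 30, 1, 15, 33, 22, 18, 17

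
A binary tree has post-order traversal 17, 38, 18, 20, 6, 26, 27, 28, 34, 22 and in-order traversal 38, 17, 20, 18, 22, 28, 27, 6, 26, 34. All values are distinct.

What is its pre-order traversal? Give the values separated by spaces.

22 20 38 17 18 34 28 27 26 6

The last element of post-order is the root; it splits in-order into left and right subtrees.
Root 22: left subtree has 4 nodes {38, 17, 20, 18}, right has 5 {28, 27, 6, 26, 34}.
  Root 20: left subtree has 2 nodes {38, 17}, right has 1 {18}.
    Root 38: left subtree has 0 nodes { }, right has 1 {17}.
  Root 34: left subtree has 4 nodes {28, 27, 6, 26}, right has 0 { }.
    Root 28: left subtree has 0 nodes { }, right has 3 {27, 6, 26}.
      Root 27: left subtree has 0 nodes { }, right has 2 {6, 26}.
        Root 26: left subtree has 1 node {6}, right has 0 { }.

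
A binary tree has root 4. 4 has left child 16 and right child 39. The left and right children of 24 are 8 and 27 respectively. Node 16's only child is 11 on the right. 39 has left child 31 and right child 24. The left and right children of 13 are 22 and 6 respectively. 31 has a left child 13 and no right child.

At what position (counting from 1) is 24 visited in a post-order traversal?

Post-order visits the left subtree, then the right subtree, then the node.
At 4: go left to 16.
  At 16: no left child.
  At 16: go right to 11.
    11 is a leaf — visit 11.
  Visit 16.
At 4: go right to 39.
  At 39: go left to 31.
    At 31: go left to 13.
      At 13: go left to 22.
        22 is a leaf — visit 22.
      At 13: go right to 6.
        6 is a leaf — visit 6.
      Visit 13.
    At 31: no right child.
    Visit 31.
  At 39: go right to 24.
    At 24: go left to 8.
      8 is a leaf — visit 8.
    At 24: go right to 27.
      27 is a leaf — visit 27.
    Visit 24.
  Visit 39.
Visit 4.
Full post-order sequence: 11, 16, 22, 6, 13, 31, 8, 27, 24, 39, 4.

9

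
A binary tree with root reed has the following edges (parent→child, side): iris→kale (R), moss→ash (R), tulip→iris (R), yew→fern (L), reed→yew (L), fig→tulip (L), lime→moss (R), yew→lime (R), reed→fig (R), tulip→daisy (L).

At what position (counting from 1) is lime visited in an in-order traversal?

3

In-order visits the left subtree, then the node, then the right subtree.
At reed: go left to yew.
  At yew: go left to fern.
    fern is a leaf — visit fern.
  Visit yew.
  At yew: go right to lime.
    At lime: no left child.
    Visit lime.
    At lime: go right to moss.
      At moss: no left child.
      Visit moss.
      At moss: go right to ash.
        ash is a leaf — visit ash.
Visit reed.
At reed: go right to fig.
  At fig: go left to tulip.
    At tulip: go left to daisy.
      daisy is a leaf — visit daisy.
    Visit tulip.
    At tulip: go right to iris.
      At iris: no left child.
      Visit iris.
      At iris: go right to kale.
        kale is a leaf — visit kale.
  Visit fig.
  At fig: no right child.
Full in-order sequence: fern, yew, lime, moss, ash, reed, daisy, tulip, iris, kale, fig.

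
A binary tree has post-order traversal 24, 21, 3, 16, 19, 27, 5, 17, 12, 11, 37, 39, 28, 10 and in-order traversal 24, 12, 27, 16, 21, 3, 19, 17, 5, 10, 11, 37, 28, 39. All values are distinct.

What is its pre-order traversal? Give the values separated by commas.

The last element of post-order is the root; it splits in-order into left and right subtrees.
Root 10: left subtree has 9 nodes {24, 12, 27, 16, 21, 3, 19, 17, 5}, right has 4 {11, 37, 28, 39}.
  Root 12: left subtree has 1 node {24}, right has 7 {27, 16, 21, 3, 19, 17, 5}.
    Root 17: left subtree has 5 nodes {27, 16, 21, 3, 19}, right has 1 {5}.
      Root 27: left subtree has 0 nodes { }, right has 4 {16, 21, 3, 19}.
        Root 19: left subtree has 3 nodes {16, 21, 3}, right has 0 { }.
          Root 16: left subtree has 0 nodes { }, right has 2 {21, 3}.
            Root 3: left subtree has 1 node {21}, right has 0 { }.
  Root 28: left subtree has 2 nodes {11, 37}, right has 1 {39}.
    Root 37: left subtree has 1 node {11}, right has 0 { }.

10, 12, 24, 17, 27, 19, 16, 3, 21, 5, 28, 37, 11, 39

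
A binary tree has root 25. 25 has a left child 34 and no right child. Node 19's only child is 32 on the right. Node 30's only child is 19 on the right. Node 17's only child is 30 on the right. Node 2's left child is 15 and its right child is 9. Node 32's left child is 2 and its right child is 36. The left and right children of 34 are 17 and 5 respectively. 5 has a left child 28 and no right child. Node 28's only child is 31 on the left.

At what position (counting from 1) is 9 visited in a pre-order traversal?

Pre-order visits the node, then its left subtree, then its right subtree.
Visit 25.
At 25: go left to 34.
  Visit 34.
  At 34: go left to 17.
    Visit 17.
    At 17: no left child.
    At 17: go right to 30.
      Visit 30.
      At 30: no left child.
      At 30: go right to 19.
        Visit 19.
        At 19: no left child.
        At 19: go right to 32.
          Visit 32.
          At 32: go left to 2.
            Visit 2.
            At 2: go left to 15.
              15 is a leaf — visit 15.
            At 2: go right to 9.
              9 is a leaf — visit 9.
          At 32: go right to 36.
            36 is a leaf — visit 36.
  At 34: go right to 5.
    Visit 5.
    At 5: go left to 28.
      Visit 28.
      At 28: go left to 31.
        31 is a leaf — visit 31.
      At 28: no right child.
    At 5: no right child.
At 25: no right child.
Full pre-order sequence: 25, 34, 17, 30, 19, 32, 2, 15, 9, 36, 5, 28, 31.

9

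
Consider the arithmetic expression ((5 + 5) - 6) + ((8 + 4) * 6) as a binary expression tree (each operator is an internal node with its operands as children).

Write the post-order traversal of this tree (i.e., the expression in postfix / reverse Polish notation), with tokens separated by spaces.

Post-order on an expression tree gives postfix notation: for each operator, emit left operand, right operand, then the operator.

5 5 + 6 - 8 4 + 6 * +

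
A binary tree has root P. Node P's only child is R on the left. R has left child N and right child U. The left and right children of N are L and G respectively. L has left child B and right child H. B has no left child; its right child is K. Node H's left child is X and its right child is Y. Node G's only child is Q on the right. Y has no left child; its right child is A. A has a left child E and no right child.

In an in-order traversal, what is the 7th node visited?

E

In-order visits the left subtree, then the node, then the right subtree.
At P: go left to R.
  At R: go left to N.
    At N: go left to L.
      At L: go left to B.
        At B: no left child.
        Visit B.
        At B: go right to K.
          K is a leaf — visit K.
      Visit L.
      At L: go right to H.
        At H: go left to X.
          X is a leaf — visit X.
        Visit H.
        At H: go right to Y.
          At Y: no left child.
          Visit Y.
          At Y: go right to A.
            At A: go left to E.
              E is a leaf — visit E.
            Visit A.
            At A: no right child.
    Visit N.
    At N: go right to G.
      At G: no left child.
      Visit G.
      At G: go right to Q.
        Q is a leaf — visit Q.
  Visit R.
  At R: go right to U.
    U is a leaf — visit U.
Visit P.
At P: no right child.
Full in-order sequence: B, K, L, X, H, Y, E, A, N, G, Q, R, U, P.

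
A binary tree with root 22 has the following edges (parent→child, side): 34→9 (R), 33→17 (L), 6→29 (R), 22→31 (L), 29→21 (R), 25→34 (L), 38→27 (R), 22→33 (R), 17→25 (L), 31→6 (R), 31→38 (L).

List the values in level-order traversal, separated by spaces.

22 31 33 38 6 17 27 29 25 21 34 9

Level-order visits nodes level by level from the root, left to right within each level.
Level 0: 22
Level 1: 31, 33
Level 2: 38, 6, 17
Level 3: 27, 29, 25
Level 4: 21, 34
Level 5: 9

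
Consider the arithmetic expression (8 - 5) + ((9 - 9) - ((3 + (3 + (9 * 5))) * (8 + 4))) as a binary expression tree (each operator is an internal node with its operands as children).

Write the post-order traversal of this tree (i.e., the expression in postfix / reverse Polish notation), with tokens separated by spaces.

8 5 - 9 9 - 3 3 9 5 * + + 8 4 + * - +

Post-order on an expression tree gives postfix notation: for each operator, emit left operand, right operand, then the operator.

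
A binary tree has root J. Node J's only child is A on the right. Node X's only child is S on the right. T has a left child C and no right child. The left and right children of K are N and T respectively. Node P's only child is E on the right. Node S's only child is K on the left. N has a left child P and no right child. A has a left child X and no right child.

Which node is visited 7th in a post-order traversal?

S

Post-order visits the left subtree, then the right subtree, then the node.
At J: no left child.
At J: go right to A.
  At A: go left to X.
    At X: no left child.
    At X: go right to S.
      At S: go left to K.
        At K: go left to N.
          At N: go left to P.
            At P: no left child.
            At P: go right to E.
              E is a leaf — visit E.
            Visit P.
          At N: no right child.
          Visit N.
        At K: go right to T.
          At T: go left to C.
            C is a leaf — visit C.
          At T: no right child.
          Visit T.
        Visit K.
      At S: no right child.
      Visit S.
    Visit X.
  At A: no right child.
  Visit A.
Visit J.
Full post-order sequence: E, P, N, C, T, K, S, X, A, J.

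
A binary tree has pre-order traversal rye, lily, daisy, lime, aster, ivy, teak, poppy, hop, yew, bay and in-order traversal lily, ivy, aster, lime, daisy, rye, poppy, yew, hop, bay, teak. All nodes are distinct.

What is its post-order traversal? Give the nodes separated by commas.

ivy, aster, lime, daisy, lily, yew, bay, hop, poppy, teak, rye

The first element of pre-order is the root; it splits in-order into left and right subtrees.
Root rye: left subtree has 5 nodes {lily, ivy, aster, lime, daisy}, right has 5 {poppy, yew, hop, bay, teak}.
  Root lily: left subtree has 0 nodes { }, right has 4 {ivy, aster, lime, daisy}.
    Root daisy: left subtree has 3 nodes {ivy, aster, lime}, right has 0 { }.
      Root lime: left subtree has 2 nodes {ivy, aster}, right has 0 { }.
        Root aster: left subtree has 1 node {ivy}, right has 0 { }.
  Root teak: left subtree has 4 nodes {poppy, yew, hop, bay}, right has 0 { }.
    Root poppy: left subtree has 0 nodes { }, right has 3 {yew, hop, bay}.
      Root hop: left subtree has 1 node {yew}, right has 1 {bay}.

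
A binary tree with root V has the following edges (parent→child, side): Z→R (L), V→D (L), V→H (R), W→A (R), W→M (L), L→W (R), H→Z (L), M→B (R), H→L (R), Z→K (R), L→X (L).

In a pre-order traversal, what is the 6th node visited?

Pre-order visits the node, then its left subtree, then its right subtree.
Visit V.
At V: go left to D.
  D is a leaf — visit D.
At V: go right to H.
  Visit H.
  At H: go left to Z.
    Visit Z.
    At Z: go left to R.
      R is a leaf — visit R.
    At Z: go right to K.
      K is a leaf — visit K.
  At H: go right to L.
    Visit L.
    At L: go left to X.
      X is a leaf — visit X.
    At L: go right to W.
      Visit W.
      At W: go left to M.
        Visit M.
        At M: no left child.
        At M: go right to B.
          B is a leaf — visit B.
      At W: go right to A.
        A is a leaf — visit A.
Full pre-order sequence: V, D, H, Z, R, K, L, X, W, M, B, A.

K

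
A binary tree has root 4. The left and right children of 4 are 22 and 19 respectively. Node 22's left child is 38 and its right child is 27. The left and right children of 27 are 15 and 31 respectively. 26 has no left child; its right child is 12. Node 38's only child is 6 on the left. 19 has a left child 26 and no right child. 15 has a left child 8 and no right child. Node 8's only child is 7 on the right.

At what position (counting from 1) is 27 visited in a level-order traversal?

5

Level-order visits nodes level by level from the root, left to right within each level.
Level 0: 4
Level 1: 22, 19
Level 2: 38, 27, 26
Level 3: 6, 15, 31, 12
Level 4: 8
Level 5: 7
Full level-order sequence: 4, 22, 19, 38, 27, 26, 6, 15, 31, 12, 8, 7.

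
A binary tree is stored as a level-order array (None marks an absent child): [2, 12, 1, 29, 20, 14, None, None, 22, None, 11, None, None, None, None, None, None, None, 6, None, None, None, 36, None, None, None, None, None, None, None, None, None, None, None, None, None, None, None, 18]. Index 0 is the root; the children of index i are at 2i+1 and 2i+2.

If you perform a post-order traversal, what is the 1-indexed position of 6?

Post-order visits the left subtree, then the right subtree, then the node.
At 2: go left to 12.
  At 12: go left to 29.
    At 29: no left child.
    At 29: go right to 22.
      At 22: no left child.
      At 22: go right to 6.
        At 6: no left child.
        At 6: go right to 18.
          18 is a leaf — visit 18.
        Visit 6.
      Visit 22.
    Visit 29.
  At 12: go right to 20.
    At 20: no left child.
    At 20: go right to 11.
      At 11: no left child.
      At 11: go right to 36.
        36 is a leaf — visit 36.
      Visit 11.
    Visit 20.
  Visit 12.
At 2: go right to 1.
  At 1: go left to 14.
    14 is a leaf — visit 14.
  At 1: no right child.
  Visit 1.
Visit 2.
Full post-order sequence: 18, 6, 22, 29, 36, 11, 20, 12, 14, 1, 2.

2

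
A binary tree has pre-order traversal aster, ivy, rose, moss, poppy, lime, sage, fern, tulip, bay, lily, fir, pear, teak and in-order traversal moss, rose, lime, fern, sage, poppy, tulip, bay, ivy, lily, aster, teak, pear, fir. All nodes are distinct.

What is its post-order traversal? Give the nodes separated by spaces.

moss fern sage lime bay tulip poppy rose lily ivy teak pear fir aster

The first element of pre-order is the root; it splits in-order into left and right subtrees.
Root aster: left subtree has 10 nodes {moss, rose, lime, fern, sage, poppy, tulip, bay, ivy, lily}, right has 3 {teak, pear, fir}.
  Root ivy: left subtree has 8 nodes {moss, rose, lime, fern, sage, poppy, tulip, bay}, right has 1 {lily}.
    Root rose: left subtree has 1 node {moss}, right has 6 {lime, fern, sage, poppy, tulip, bay}.
      Root poppy: left subtree has 3 nodes {lime, fern, sage}, right has 2 {tulip, bay}.
        Root lime: left subtree has 0 nodes { }, right has 2 {fern, sage}.
          Root sage: left subtree has 1 node {fern}, right has 0 { }.
        Root tulip: left subtree has 0 nodes { }, right has 1 {bay}.
  Root fir: left subtree has 2 nodes {teak, pear}, right has 0 { }.
    Root pear: left subtree has 1 node {teak}, right has 0 { }.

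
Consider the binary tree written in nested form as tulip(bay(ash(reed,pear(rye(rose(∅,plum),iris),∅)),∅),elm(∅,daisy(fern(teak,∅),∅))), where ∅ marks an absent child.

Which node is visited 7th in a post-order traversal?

Post-order visits the left subtree, then the right subtree, then the node.
At tulip: go left to bay.
  At bay: go left to ash.
    At ash: go left to reed.
      reed is a leaf — visit reed.
    At ash: go right to pear.
      At pear: go left to rye.
        At rye: go left to rose.
          At rose: no left child.
          At rose: go right to plum.
            plum is a leaf — visit plum.
          Visit rose.
        At rye: go right to iris.
          iris is a leaf — visit iris.
        Visit rye.
      At pear: no right child.
      Visit pear.
    Visit ash.
  At bay: no right child.
  Visit bay.
At tulip: go right to elm.
  At elm: no left child.
  At elm: go right to daisy.
    At daisy: go left to fern.
      At fern: go left to teak.
        teak is a leaf — visit teak.
      At fern: no right child.
      Visit fern.
    At daisy: no right child.
    Visit daisy.
  Visit elm.
Visit tulip.
Full post-order sequence: reed, plum, rose, iris, rye, pear, ash, bay, teak, fern, daisy, elm, tulip.

ash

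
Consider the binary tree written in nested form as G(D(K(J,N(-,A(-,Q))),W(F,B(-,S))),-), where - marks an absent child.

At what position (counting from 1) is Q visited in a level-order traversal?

11

Level-order visits nodes level by level from the root, left to right within each level.
Level 0: G
Level 1: D
Level 2: K, W
Level 3: J, N, F, B
Level 4: A, S
Level 5: Q
Full level-order sequence: G, D, K, W, J, N, F, B, A, S, Q.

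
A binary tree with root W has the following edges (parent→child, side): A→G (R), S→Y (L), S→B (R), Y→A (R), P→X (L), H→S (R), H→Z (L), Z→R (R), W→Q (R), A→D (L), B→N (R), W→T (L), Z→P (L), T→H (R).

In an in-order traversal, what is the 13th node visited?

N

In-order visits the left subtree, then the node, then the right subtree.
At W: go left to T.
  At T: no left child.
  Visit T.
  At T: go right to H.
    At H: go left to Z.
      At Z: go left to P.
        At P: go left to X.
          X is a leaf — visit X.
        Visit P.
        At P: no right child.
      Visit Z.
      At Z: go right to R.
        R is a leaf — visit R.
    Visit H.
    At H: go right to S.
      At S: go left to Y.
        At Y: no left child.
        Visit Y.
        At Y: go right to A.
          At A: go left to D.
            D is a leaf — visit D.
          Visit A.
          At A: go right to G.
            G is a leaf — visit G.
      Visit S.
      At S: go right to B.
        At B: no left child.
        Visit B.
        At B: go right to N.
          N is a leaf — visit N.
Visit W.
At W: go right to Q.
  Q is a leaf — visit Q.
Full in-order sequence: T, X, P, Z, R, H, Y, D, A, G, S, B, N, W, Q.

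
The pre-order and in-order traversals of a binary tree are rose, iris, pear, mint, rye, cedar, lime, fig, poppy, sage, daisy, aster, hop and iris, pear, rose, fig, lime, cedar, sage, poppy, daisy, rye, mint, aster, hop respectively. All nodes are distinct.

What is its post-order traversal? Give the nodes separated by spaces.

pear iris fig lime sage daisy poppy cedar rye hop aster mint rose

The first element of pre-order is the root; it splits in-order into left and right subtrees.
Root rose: left subtree has 2 nodes {iris, pear}, right has 10 {fig, lime, cedar, sage, poppy, daisy, rye, mint, aster, hop}.
  Root iris: left subtree has 0 nodes { }, right has 1 {pear}.
  Root mint: left subtree has 7 nodes {fig, lime, cedar, sage, poppy, daisy, rye}, right has 2 {aster, hop}.
    Root rye: left subtree has 6 nodes {fig, lime, cedar, sage, poppy, daisy}, right has 0 { }.
      Root cedar: left subtree has 2 nodes {fig, lime}, right has 3 {sage, poppy, daisy}.
        Root lime: left subtree has 1 node {fig}, right has 0 { }.
        Root poppy: left subtree has 1 node {sage}, right has 1 {daisy}.
    Root aster: left subtree has 0 nodes { }, right has 1 {hop}.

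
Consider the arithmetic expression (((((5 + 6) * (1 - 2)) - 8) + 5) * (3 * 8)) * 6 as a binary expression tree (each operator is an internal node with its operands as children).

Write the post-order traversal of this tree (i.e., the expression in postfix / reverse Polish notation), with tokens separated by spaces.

Post-order on an expression tree gives postfix notation: for each operator, emit left operand, right operand, then the operator.

5 6 + 1 2 - * 8 - 5 + 3 8 * * 6 *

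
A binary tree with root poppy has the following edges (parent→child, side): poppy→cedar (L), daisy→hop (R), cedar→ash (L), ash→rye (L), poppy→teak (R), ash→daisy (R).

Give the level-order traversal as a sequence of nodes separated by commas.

poppy, cedar, teak, ash, rye, daisy, hop

Level-order visits nodes level by level from the root, left to right within each level.
Level 0: poppy
Level 1: cedar, teak
Level 2: ash
Level 3: rye, daisy
Level 4: hop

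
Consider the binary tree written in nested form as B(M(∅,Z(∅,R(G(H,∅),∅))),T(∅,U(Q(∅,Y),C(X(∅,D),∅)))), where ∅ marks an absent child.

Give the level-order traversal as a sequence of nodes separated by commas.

B, M, T, Z, U, R, Q, C, G, Y, X, H, D

Level-order visits nodes level by level from the root, left to right within each level.
Level 0: B
Level 1: M, T
Level 2: Z, U
Level 3: R, Q, C
Level 4: G, Y, X
Level 5: H, D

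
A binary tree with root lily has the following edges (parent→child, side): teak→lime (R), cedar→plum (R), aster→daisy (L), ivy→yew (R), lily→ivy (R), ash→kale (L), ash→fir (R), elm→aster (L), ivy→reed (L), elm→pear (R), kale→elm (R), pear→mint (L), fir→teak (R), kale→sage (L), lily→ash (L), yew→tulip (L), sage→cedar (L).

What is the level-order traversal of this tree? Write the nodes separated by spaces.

lily ash ivy kale fir reed yew sage elm teak tulip cedar aster pear lime plum daisy mint

Level-order visits nodes level by level from the root, left to right within each level.
Level 0: lily
Level 1: ash, ivy
Level 2: kale, fir, reed, yew
Level 3: sage, elm, teak, tulip
Level 4: cedar, aster, pear, lime
Level 5: plum, daisy, mint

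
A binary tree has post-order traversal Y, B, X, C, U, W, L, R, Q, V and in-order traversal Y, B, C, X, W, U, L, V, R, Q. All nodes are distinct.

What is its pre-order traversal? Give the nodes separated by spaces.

The last element of post-order is the root; it splits in-order into left and right subtrees.
Root V: left subtree has 7 nodes {Y, B, C, X, W, U, L}, right has 2 {R, Q}.
  Root L: left subtree has 6 nodes {Y, B, C, X, W, U}, right has 0 { }.
    Root W: left subtree has 4 nodes {Y, B, C, X}, right has 1 {U}.
      Root C: left subtree has 2 nodes {Y, B}, right has 1 {X}.
        Root B: left subtree has 1 node {Y}, right has 0 { }.
  Root Q: left subtree has 1 node {R}, right has 0 { }.

V L W C B Y X U Q R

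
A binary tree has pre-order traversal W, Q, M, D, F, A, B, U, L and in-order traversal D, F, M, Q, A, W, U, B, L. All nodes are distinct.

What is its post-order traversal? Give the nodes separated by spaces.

F D M A Q U L B W

The first element of pre-order is the root; it splits in-order into left and right subtrees.
Root W: left subtree has 5 nodes {D, F, M, Q, A}, right has 3 {U, B, L}.
  Root Q: left subtree has 3 nodes {D, F, M}, right has 1 {A}.
    Root M: left subtree has 2 nodes {D, F}, right has 0 { }.
      Root D: left subtree has 0 nodes { }, right has 1 {F}.
  Root B: left subtree has 1 node {U}, right has 1 {L}.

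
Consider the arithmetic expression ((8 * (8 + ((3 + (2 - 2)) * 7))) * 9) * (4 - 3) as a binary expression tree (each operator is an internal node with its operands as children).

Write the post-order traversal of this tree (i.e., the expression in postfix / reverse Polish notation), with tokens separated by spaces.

8 8 3 2 2 - + 7 * + * 9 * 4 3 - *

Post-order on an expression tree gives postfix notation: for each operator, emit left operand, right operand, then the operator.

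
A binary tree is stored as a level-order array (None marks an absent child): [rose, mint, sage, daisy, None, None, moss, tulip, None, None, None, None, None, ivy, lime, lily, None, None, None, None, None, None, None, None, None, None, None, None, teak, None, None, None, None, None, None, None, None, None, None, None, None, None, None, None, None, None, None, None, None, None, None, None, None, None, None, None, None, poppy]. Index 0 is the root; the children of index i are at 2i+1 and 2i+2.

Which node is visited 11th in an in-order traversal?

In-order visits the left subtree, then the node, then the right subtree.
At rose: go left to mint.
  At mint: go left to daisy.
    At daisy: go left to tulip.
      At tulip: go left to lily.
        lily is a leaf — visit lily.
      Visit tulip.
      At tulip: no right child.
    Visit daisy.
    At daisy: no right child.
  Visit mint.
  At mint: no right child.
Visit rose.
At rose: go right to sage.
  At sage: no left child.
  Visit sage.
  At sage: go right to moss.
    At moss: go left to ivy.
      At ivy: no left child.
      Visit ivy.
      At ivy: go right to teak.
        At teak: go left to poppy.
          poppy is a leaf — visit poppy.
        Visit teak.
        At teak: no right child.
    Visit moss.
    At moss: go right to lime.
      lime is a leaf — visit lime.
Full in-order sequence: lily, tulip, daisy, mint, rose, sage, ivy, poppy, teak, moss, lime.

lime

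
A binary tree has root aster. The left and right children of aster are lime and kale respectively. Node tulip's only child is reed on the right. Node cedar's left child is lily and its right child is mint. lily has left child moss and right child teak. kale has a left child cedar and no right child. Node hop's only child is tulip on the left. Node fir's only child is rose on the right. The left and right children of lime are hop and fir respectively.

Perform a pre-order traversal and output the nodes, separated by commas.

Pre-order visits the node, then its left subtree, then its right subtree.
Visit aster.
At aster: go left to lime.
  Visit lime.
  At lime: go left to hop.
    Visit hop.
    At hop: go left to tulip.
      Visit tulip.
      At tulip: no left child.
      At tulip: go right to reed.
        reed is a leaf — visit reed.
    At hop: no right child.
  At lime: go right to fir.
    Visit fir.
    At fir: no left child.
    At fir: go right to rose.
      rose is a leaf — visit rose.
At aster: go right to kale.
  Visit kale.
  At kale: go left to cedar.
    Visit cedar.
    At cedar: go left to lily.
      Visit lily.
      At lily: go left to moss.
        moss is a leaf — visit moss.
      At lily: go right to teak.
        teak is a leaf — visit teak.
    At cedar: go right to mint.
      mint is a leaf — visit mint.
  At kale: no right child.

aster, lime, hop, tulip, reed, fir, rose, kale, cedar, lily, moss, teak, mint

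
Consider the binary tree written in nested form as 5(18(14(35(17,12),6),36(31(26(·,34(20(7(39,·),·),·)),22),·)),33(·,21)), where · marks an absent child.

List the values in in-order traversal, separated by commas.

17, 35, 12, 14, 6, 18, 26, 39, 7, 20, 34, 31, 22, 36, 5, 33, 21

In-order visits the left subtree, then the node, then the right subtree.
At 5: go left to 18.
  At 18: go left to 14.
    At 14: go left to 35.
      At 35: go left to 17.
        17 is a leaf — visit 17.
      Visit 35.
      At 35: go right to 12.
        12 is a leaf — visit 12.
    Visit 14.
    At 14: go right to 6.
      6 is a leaf — visit 6.
  Visit 18.
  At 18: go right to 36.
    At 36: go left to 31.
      At 31: go left to 26.
        At 26: no left child.
        Visit 26.
        At 26: go right to 34.
          At 34: go left to 20.
            At 20: go left to 7.
              At 7: go left to 39.
                39 is a leaf — visit 39.
              Visit 7.
              At 7: no right child.
            Visit 20.
            At 20: no right child.
          Visit 34.
          At 34: no right child.
      Visit 31.
      At 31: go right to 22.
        22 is a leaf — visit 22.
    Visit 36.
    At 36: no right child.
Visit 5.
At 5: go right to 33.
  At 33: no left child.
  Visit 33.
  At 33: go right to 21.
    21 is a leaf — visit 21.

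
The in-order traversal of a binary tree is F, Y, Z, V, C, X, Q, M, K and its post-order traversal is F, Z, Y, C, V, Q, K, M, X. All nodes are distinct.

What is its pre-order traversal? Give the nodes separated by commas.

The last element of post-order is the root; it splits in-order into left and right subtrees.
Root X: left subtree has 5 nodes {F, Y, Z, V, C}, right has 3 {Q, M, K}.
  Root V: left subtree has 3 nodes {F, Y, Z}, right has 1 {C}.
    Root Y: left subtree has 1 node {F}, right has 1 {Z}.
  Root M: left subtree has 1 node {Q}, right has 1 {K}.

X, V, Y, F, Z, C, M, Q, K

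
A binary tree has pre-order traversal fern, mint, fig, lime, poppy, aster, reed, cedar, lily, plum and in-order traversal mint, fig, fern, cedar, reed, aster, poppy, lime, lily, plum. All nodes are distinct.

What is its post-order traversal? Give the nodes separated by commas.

fig, mint, cedar, reed, aster, poppy, plum, lily, lime, fern

The first element of pre-order is the root; it splits in-order into left and right subtrees.
Root fern: left subtree has 2 nodes {mint, fig}, right has 7 {cedar, reed, aster, poppy, lime, lily, plum}.
  Root mint: left subtree has 0 nodes { }, right has 1 {fig}.
  Root lime: left subtree has 4 nodes {cedar, reed, aster, poppy}, right has 2 {lily, plum}.
    Root poppy: left subtree has 3 nodes {cedar, reed, aster}, right has 0 { }.
      Root aster: left subtree has 2 nodes {cedar, reed}, right has 0 { }.
        Root reed: left subtree has 1 node {cedar}, right has 0 { }.
    Root lily: left subtree has 0 nodes { }, right has 1 {plum}.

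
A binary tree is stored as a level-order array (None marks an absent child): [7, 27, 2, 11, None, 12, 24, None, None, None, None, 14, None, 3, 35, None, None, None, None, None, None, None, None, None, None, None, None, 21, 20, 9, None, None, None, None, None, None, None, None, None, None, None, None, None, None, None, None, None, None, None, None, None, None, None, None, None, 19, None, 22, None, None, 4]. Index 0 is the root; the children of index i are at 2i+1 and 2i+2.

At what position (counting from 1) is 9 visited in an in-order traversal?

In-order visits the left subtree, then the node, then the right subtree.
At 7: go left to 27.
  At 27: go left to 11.
    11 is a leaf — visit 11.
  Visit 27.
  At 27: no right child.
Visit 7.
At 7: go right to 2.
  At 2: go left to 12.
    At 12: go left to 14.
      14 is a leaf — visit 14.
    Visit 12.
    At 12: no right child.
  Visit 2.
  At 2: go right to 24.
    At 24: go left to 3.
      At 3: go left to 21.
        At 21: go left to 19.
          19 is a leaf — visit 19.
        Visit 21.
        At 21: no right child.
      Visit 3.
      At 3: go right to 20.
        At 20: go left to 22.
          22 is a leaf — visit 22.
        Visit 20.
        At 20: no right child.
    Visit 24.
    At 24: go right to 35.
      At 35: go left to 9.
        At 9: no left child.
        Visit 9.
        At 9: go right to 4.
          4 is a leaf — visit 4.
      Visit 35.
      At 35: no right child.
Full in-order sequence: 11, 27, 7, 14, 12, 2, 19, 21, 3, 22, 20, 24, 9, 4, 35.

13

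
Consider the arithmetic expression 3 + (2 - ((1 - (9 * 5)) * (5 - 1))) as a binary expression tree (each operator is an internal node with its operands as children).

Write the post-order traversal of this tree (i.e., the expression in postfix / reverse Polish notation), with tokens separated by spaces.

3 2 1 9 5 * - 5 1 - * - +

Post-order on an expression tree gives postfix notation: for each operator, emit left operand, right operand, then the operator.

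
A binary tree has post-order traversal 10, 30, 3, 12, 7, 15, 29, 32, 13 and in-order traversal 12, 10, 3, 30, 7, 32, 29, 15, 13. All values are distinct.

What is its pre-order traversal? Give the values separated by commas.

13, 32, 7, 12, 3, 10, 30, 29, 15

The last element of post-order is the root; it splits in-order into left and right subtrees.
Root 13: left subtree has 8 nodes {12, 10, 3, 30, 7, 32, 29, 15}, right has 0 { }.
  Root 32: left subtree has 5 nodes {12, 10, 3, 30, 7}, right has 2 {29, 15}.
    Root 7: left subtree has 4 nodes {12, 10, 3, 30}, right has 0 { }.
      Root 12: left subtree has 0 nodes { }, right has 3 {10, 3, 30}.
        Root 3: left subtree has 1 node {10}, right has 1 {30}.
    Root 29: left subtree has 0 nodes { }, right has 1 {15}.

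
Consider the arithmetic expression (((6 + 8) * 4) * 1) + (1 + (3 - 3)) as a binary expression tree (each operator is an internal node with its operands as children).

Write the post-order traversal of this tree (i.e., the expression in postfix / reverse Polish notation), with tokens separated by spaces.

6 8 + 4 * 1 * 1 3 3 - + +

Post-order on an expression tree gives postfix notation: for each operator, emit left operand, right operand, then the operator.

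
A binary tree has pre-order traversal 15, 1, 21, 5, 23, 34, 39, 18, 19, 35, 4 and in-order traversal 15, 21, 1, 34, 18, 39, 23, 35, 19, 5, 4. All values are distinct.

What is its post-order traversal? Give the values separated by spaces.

21 18 39 34 35 19 23 4 5 1 15

The first element of pre-order is the root; it splits in-order into left and right subtrees.
Root 15: left subtree has 0 nodes { }, right has 10 {21, 1, 34, 18, 39, 23, 35, 19, 5, 4}.
  Root 1: left subtree has 1 node {21}, right has 8 {34, 18, 39, 23, 35, 19, 5, 4}.
    Root 5: left subtree has 6 nodes {34, 18, 39, 23, 35, 19}, right has 1 {4}.
      Root 23: left subtree has 3 nodes {34, 18, 39}, right has 2 {35, 19}.
        Root 34: left subtree has 0 nodes { }, right has 2 {18, 39}.
          Root 39: left subtree has 1 node {18}, right has 0 { }.
        Root 19: left subtree has 1 node {35}, right has 0 { }.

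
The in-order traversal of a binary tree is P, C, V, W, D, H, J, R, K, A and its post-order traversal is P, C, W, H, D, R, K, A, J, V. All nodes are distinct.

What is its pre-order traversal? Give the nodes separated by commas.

V, C, P, J, D, W, H, A, K, R

The last element of post-order is the root; it splits in-order into left and right subtrees.
Root V: left subtree has 2 nodes {P, C}, right has 7 {W, D, H, J, R, K, A}.
  Root C: left subtree has 1 node {P}, right has 0 { }.
  Root J: left subtree has 3 nodes {W, D, H}, right has 3 {R, K, A}.
    Root D: left subtree has 1 node {W}, right has 1 {H}.
    Root A: left subtree has 2 nodes {R, K}, right has 0 { }.
      Root K: left subtree has 1 node {R}, right has 0 { }.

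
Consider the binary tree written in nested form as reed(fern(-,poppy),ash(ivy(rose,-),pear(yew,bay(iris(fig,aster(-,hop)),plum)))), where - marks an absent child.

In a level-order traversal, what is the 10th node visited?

Level-order visits nodes level by level from the root, left to right within each level.
Level 0: reed
Level 1: fern, ash
Level 2: poppy, ivy, pear
Level 3: rose, yew, bay
Level 4: iris, plum
Level 5: fig, aster
Level 6: hop
Full level-order sequence: reed, fern, ash, poppy, ivy, pear, rose, yew, bay, iris, plum, fig, aster, hop.

iris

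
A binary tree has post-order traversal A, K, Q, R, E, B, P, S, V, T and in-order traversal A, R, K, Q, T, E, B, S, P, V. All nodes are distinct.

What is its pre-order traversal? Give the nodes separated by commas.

The last element of post-order is the root; it splits in-order into left and right subtrees.
Root T: left subtree has 4 nodes {A, R, K, Q}, right has 5 {E, B, S, P, V}.
  Root R: left subtree has 1 node {A}, right has 2 {K, Q}.
    Root Q: left subtree has 1 node {K}, right has 0 { }.
  Root V: left subtree has 4 nodes {E, B, S, P}, right has 0 { }.
    Root S: left subtree has 2 nodes {E, B}, right has 1 {P}.
      Root B: left subtree has 1 node {E}, right has 0 { }.

T, R, A, Q, K, V, S, B, E, P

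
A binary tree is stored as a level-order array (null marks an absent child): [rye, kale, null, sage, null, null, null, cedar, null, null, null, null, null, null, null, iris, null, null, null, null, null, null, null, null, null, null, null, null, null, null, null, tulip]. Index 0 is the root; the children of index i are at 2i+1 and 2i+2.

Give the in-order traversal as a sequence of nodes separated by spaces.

tulip iris cedar sage kale rye

In-order visits the left subtree, then the node, then the right subtree.
At rye: go left to kale.
  At kale: go left to sage.
    At sage: go left to cedar.
      At cedar: go left to iris.
        At iris: go left to tulip.
          tulip is a leaf — visit tulip.
        Visit iris.
        At iris: no right child.
      Visit cedar.
      At cedar: no right child.
    Visit sage.
    At sage: no right child.
  Visit kale.
  At kale: no right child.
Visit rye.
At rye: no right child.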